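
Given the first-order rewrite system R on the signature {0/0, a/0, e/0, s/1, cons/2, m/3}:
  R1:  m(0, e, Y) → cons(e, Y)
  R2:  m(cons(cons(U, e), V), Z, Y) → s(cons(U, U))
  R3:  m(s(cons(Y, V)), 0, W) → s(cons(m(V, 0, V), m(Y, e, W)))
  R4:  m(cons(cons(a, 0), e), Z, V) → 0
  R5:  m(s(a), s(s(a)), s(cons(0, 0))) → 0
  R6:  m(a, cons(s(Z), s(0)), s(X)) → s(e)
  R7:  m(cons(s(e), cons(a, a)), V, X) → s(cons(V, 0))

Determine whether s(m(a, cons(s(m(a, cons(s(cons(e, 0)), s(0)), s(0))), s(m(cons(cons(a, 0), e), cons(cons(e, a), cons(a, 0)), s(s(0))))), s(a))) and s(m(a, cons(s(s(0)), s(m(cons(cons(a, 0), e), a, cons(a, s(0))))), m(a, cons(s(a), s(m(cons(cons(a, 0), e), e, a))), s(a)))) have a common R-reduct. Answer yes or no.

yes — NF(t₁) = s(s(e)), NF(t₂) = s(s(e))

Reduce t₁ = s(m(a, cons(s(m(a, cons(s(cons(e, 0)), s(0)), s(0))), s(m(cons(cons(a, 0), e), cons(cons(e, a), cons(a, 0)), s(s(0))))), s(a))):
1. s(m(a, cons(s(m(a, cons(s(cons(e, 0)), s(0)), s(0))), s(m(cons(cons(a, 0), e), cons(cons(e, a), cons(a, 0)), s(s(0))))), s(a)))  →  s(m(a, cons(s(s(e)), s(m(cons(cons(a, 0), e), cons(cons(e, a), cons(a, 0)), s(s(0))))), s(a)))   [R6 at 1.2.1.1]
2. s(m(a, cons(s(s(e)), s(m(cons(cons(a, 0), e), cons(cons(e, a), cons(a, 0)), s(s(0))))), s(a)))  →  s(m(a, cons(s(s(e)), s(0)), s(a)))   [R4 at 1.2.2.1]
3. s(m(a, cons(s(s(e)), s(0)), s(a)))  →  s(s(e))   [R6 at 1]

Reduce t₂ = s(m(a, cons(s(s(0)), s(m(cons(cons(a, 0), e), a, cons(a, s(0))))), m(a, cons(s(a), s(m(cons(cons(a, 0), e), e, a))), s(a)))):
1. s(m(a, cons(s(s(0)), s(m(cons(cons(a, 0), e), a, cons(a, s(0))))), m(a, cons(s(a), s(m(cons(cons(a, 0), e), e, a))), s(a))))  →  s(m(a, cons(s(s(0)), s(0)), m(a, cons(s(a), s(m(cons(cons(a, 0), e), e, a))), s(a))))   [R4 at 1.2.2.1]
2. s(m(a, cons(s(s(0)), s(0)), m(a, cons(s(a), s(m(cons(cons(a, 0), e), e, a))), s(a))))  →  s(m(a, cons(s(s(0)), s(0)), m(a, cons(s(a), s(0)), s(a))))   [R4 at 1.3.2.2.1]
3. s(m(a, cons(s(s(0)), s(0)), m(a, cons(s(a), s(0)), s(a))))  →  s(m(a, cons(s(s(0)), s(0)), s(e)))   [R6 at 1.3]
4. s(m(a, cons(s(s(0)), s(0)), s(e)))  →  s(s(e))   [R6 at 1]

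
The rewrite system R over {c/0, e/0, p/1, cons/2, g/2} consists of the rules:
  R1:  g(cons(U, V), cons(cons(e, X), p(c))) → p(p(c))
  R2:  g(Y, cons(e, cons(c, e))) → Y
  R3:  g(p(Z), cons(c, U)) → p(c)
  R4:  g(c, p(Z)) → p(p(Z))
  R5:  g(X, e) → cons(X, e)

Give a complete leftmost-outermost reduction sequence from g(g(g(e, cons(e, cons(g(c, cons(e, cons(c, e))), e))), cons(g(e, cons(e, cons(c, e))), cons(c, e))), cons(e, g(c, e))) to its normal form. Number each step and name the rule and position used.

1. g(g(g(e, cons(e, cons(g(c, cons(e, cons(c, e))), e))), cons(g(e, cons(e, cons(c, e))), cons(c, e))), cons(e, g(c, e)))  →  g(g(g(e, cons(e, cons(c, e))), cons(g(e, cons(e, cons(c, e))), cons(c, e))), cons(e, g(c, e)))   [R2 at 1.1.2.2.1]
2. g(g(g(e, cons(e, cons(c, e))), cons(g(e, cons(e, cons(c, e))), cons(c, e))), cons(e, g(c, e)))  →  g(g(e, cons(g(e, cons(e, cons(c, e))), cons(c, e))), cons(e, g(c, e)))   [R2 at 1.1]
3. g(g(e, cons(g(e, cons(e, cons(c, e))), cons(c, e))), cons(e, g(c, e)))  →  g(g(e, cons(e, cons(c, e))), cons(e, g(c, e)))   [R2 at 1.2.1]
4. g(g(e, cons(e, cons(c, e))), cons(e, g(c, e)))  →  g(e, cons(e, g(c, e)))   [R2 at 1]
5. g(e, cons(e, g(c, e)))  →  g(e, cons(e, cons(c, e)))   [R5 at 2.2]
6. g(e, cons(e, cons(c, e)))  →  e   [R2 at ε]

e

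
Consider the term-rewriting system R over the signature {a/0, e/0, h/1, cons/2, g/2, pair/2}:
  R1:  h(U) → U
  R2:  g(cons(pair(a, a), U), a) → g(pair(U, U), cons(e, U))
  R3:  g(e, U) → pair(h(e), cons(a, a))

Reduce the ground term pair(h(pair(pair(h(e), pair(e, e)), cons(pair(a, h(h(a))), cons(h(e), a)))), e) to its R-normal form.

1. pair(h(pair(pair(h(e), pair(e, e)), cons(pair(a, h(h(a))), cons(h(e), a)))), e)  →  pair(pair(pair(h(e), pair(e, e)), cons(pair(a, h(h(a))), cons(h(e), a))), e)   [R1 at 1]
2. pair(pair(pair(h(e), pair(e, e)), cons(pair(a, h(h(a))), cons(h(e), a))), e)  →  pair(pair(pair(e, pair(e, e)), cons(pair(a, h(h(a))), cons(h(e), a))), e)   [R1 at 1.1.1]
3. pair(pair(pair(e, pair(e, e)), cons(pair(a, h(h(a))), cons(h(e), a))), e)  →  pair(pair(pair(e, pair(e, e)), cons(pair(a, h(a)), cons(h(e), a))), e)   [R1 at 1.2.1.2]
4. pair(pair(pair(e, pair(e, e)), cons(pair(a, h(a)), cons(h(e), a))), e)  →  pair(pair(pair(e, pair(e, e)), cons(pair(a, a), cons(h(e), a))), e)   [R1 at 1.2.1.2]
5. pair(pair(pair(e, pair(e, e)), cons(pair(a, a), cons(h(e), a))), e)  →  pair(pair(pair(e, pair(e, e)), cons(pair(a, a), cons(e, a))), e)   [R1 at 1.2.2.1]

pair(pair(pair(e, pair(e, e)), cons(pair(a, a), cons(e, a))), e)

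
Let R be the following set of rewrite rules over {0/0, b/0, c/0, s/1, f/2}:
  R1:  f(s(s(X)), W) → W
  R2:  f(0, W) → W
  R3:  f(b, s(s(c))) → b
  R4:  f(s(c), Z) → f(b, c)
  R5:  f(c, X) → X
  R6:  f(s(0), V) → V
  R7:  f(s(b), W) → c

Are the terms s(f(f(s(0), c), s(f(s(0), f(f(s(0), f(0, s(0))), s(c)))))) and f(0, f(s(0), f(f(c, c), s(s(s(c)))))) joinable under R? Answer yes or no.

Reduce t₁ = s(f(f(s(0), c), s(f(s(0), f(f(s(0), f(0, s(0))), s(c)))))):
1. s(f(f(s(0), c), s(f(s(0), f(f(s(0), f(0, s(0))), s(c))))))  →  s(f(c, s(f(s(0), f(f(s(0), f(0, s(0))), s(c))))))   [R6 at 1.1]
2. s(f(c, s(f(s(0), f(f(s(0), f(0, s(0))), s(c))))))  →  s(s(f(s(0), f(f(s(0), f(0, s(0))), s(c)))))   [R5 at 1]
3. s(s(f(s(0), f(f(s(0), f(0, s(0))), s(c)))))  →  s(s(f(f(s(0), f(0, s(0))), s(c))))   [R6 at 1.1]
4. s(s(f(f(s(0), f(0, s(0))), s(c))))  →  s(s(f(f(0, s(0)), s(c))))   [R6 at 1.1.1]
5. s(s(f(f(0, s(0)), s(c))))  →  s(s(f(s(0), s(c))))   [R2 at 1.1.1]
6. s(s(f(s(0), s(c))))  →  s(s(s(c)))   [R6 at 1.1]

Reduce t₂ = f(0, f(s(0), f(f(c, c), s(s(s(c)))))):
1. f(0, f(s(0), f(f(c, c), s(s(s(c))))))  →  f(s(0), f(f(c, c), s(s(s(c)))))   [R2 at ε]
2. f(s(0), f(f(c, c), s(s(s(c)))))  →  f(f(c, c), s(s(s(c))))   [R6 at ε]
3. f(f(c, c), s(s(s(c))))  →  f(c, s(s(s(c))))   [R5 at 1]
4. f(c, s(s(s(c))))  →  s(s(s(c)))   [R5 at ε]

yes — NF(t₁) = s(s(s(c))), NF(t₂) = s(s(s(c)))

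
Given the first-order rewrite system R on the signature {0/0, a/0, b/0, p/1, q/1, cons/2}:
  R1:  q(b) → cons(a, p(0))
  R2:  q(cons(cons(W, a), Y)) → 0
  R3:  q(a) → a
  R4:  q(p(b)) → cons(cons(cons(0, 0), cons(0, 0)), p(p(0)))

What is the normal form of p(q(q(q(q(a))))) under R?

1. p(q(q(q(q(a)))))  →  p(q(q(q(a))))   [R3 at 1.1.1.1]
2. p(q(q(q(a))))  →  p(q(q(a)))   [R3 at 1.1.1]
3. p(q(q(a)))  →  p(q(a))   [R3 at 1.1]
4. p(q(a))  →  p(a)   [R3 at 1]

p(a)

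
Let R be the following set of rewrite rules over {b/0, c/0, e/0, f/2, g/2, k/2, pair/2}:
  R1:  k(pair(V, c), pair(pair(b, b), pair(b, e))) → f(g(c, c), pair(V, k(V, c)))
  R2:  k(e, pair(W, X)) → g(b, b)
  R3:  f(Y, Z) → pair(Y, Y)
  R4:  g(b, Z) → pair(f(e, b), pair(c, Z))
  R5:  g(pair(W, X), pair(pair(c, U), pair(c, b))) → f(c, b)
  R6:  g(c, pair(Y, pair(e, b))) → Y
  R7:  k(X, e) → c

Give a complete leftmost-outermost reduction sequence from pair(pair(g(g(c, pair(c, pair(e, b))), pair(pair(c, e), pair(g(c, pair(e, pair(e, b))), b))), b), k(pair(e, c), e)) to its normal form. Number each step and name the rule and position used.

pair(pair(pair(c, e), b), c)

1. pair(pair(g(g(c, pair(c, pair(e, b))), pair(pair(c, e), pair(g(c, pair(e, pair(e, b))), b))), b), k(pair(e, c), e))  →  pair(pair(g(c, pair(pair(c, e), pair(g(c, pair(e, pair(e, b))), b))), b), k(pair(e, c), e))   [R6 at 1.1.1]
2. pair(pair(g(c, pair(pair(c, e), pair(g(c, pair(e, pair(e, b))), b))), b), k(pair(e, c), e))  →  pair(pair(g(c, pair(pair(c, e), pair(e, b))), b), k(pair(e, c), e))   [R6 at 1.1.2.2.1]
3. pair(pair(g(c, pair(pair(c, e), pair(e, b))), b), k(pair(e, c), e))  →  pair(pair(pair(c, e), b), k(pair(e, c), e))   [R6 at 1.1]
4. pair(pair(pair(c, e), b), k(pair(e, c), e))  →  pair(pair(pair(c, e), b), c)   [R7 at 2]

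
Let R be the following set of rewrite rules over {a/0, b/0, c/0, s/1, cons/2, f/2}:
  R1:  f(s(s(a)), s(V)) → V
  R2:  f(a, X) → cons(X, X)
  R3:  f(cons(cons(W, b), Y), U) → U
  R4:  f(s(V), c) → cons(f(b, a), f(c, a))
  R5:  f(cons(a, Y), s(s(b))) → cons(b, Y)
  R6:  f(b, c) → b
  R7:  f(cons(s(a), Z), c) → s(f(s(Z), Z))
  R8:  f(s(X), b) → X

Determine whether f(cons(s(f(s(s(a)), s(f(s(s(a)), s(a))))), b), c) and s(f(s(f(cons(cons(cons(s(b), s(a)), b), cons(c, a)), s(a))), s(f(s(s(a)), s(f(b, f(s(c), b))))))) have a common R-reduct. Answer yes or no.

Reduce t₁ = f(cons(s(f(s(s(a)), s(f(s(s(a)), s(a))))), b), c):
1. f(cons(s(f(s(s(a)), s(f(s(s(a)), s(a))))), b), c)  →  f(cons(s(f(s(s(a)), s(a))), b), c)   [R1 at 1.1.1]
2. f(cons(s(f(s(s(a)), s(a))), b), c)  →  f(cons(s(a), b), c)   [R1 at 1.1.1]
3. f(cons(s(a), b), c)  →  s(f(s(b), b))   [R7 at ε]
4. s(f(s(b), b))  →  s(b)   [R8 at 1]

Reduce t₂ = s(f(s(f(cons(cons(cons(s(b), s(a)), b), cons(c, a)), s(a))), s(f(s(s(a)), s(f(b, f(s(c), b))))))):
1. s(f(s(f(cons(cons(cons(s(b), s(a)), b), cons(c, a)), s(a))), s(f(s(s(a)), s(f(b, f(s(c), b)))))))  →  s(f(s(s(a)), s(f(s(s(a)), s(f(b, f(s(c), b)))))))   [R3 at 1.1.1]
2. s(f(s(s(a)), s(f(s(s(a)), s(f(b, f(s(c), b)))))))  →  s(f(s(s(a)), s(f(b, f(s(c), b)))))   [R1 at 1]
3. s(f(s(s(a)), s(f(b, f(s(c), b)))))  →  s(f(b, f(s(c), b)))   [R1 at 1]
4. s(f(b, f(s(c), b)))  →  s(f(b, c))   [R8 at 1.2]
5. s(f(b, c))  →  s(b)   [R6 at 1]

yes — NF(t₁) = s(b), NF(t₂) = s(b)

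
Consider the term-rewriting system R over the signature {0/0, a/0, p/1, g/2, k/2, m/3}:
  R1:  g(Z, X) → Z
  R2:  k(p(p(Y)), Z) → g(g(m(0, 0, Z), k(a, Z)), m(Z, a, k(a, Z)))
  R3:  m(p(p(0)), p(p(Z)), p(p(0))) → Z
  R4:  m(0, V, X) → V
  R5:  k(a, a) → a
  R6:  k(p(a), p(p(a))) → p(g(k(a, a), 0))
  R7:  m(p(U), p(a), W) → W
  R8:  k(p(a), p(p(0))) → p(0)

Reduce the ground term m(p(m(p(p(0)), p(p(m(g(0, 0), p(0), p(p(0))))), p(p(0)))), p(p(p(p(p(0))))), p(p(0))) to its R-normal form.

p(p(p(0)))

1. m(p(m(p(p(0)), p(p(m(g(0, 0), p(0), p(p(0))))), p(p(0)))), p(p(p(p(p(0))))), p(p(0)))  →  m(p(m(g(0, 0), p(0), p(p(0)))), p(p(p(p(p(0))))), p(p(0)))   [R3 at 1.1]
2. m(p(m(g(0, 0), p(0), p(p(0)))), p(p(p(p(p(0))))), p(p(0)))  →  m(p(m(0, p(0), p(p(0)))), p(p(p(p(p(0))))), p(p(0)))   [R1 at 1.1.1]
3. m(p(m(0, p(0), p(p(0)))), p(p(p(p(p(0))))), p(p(0)))  →  m(p(p(0)), p(p(p(p(p(0))))), p(p(0)))   [R4 at 1.1]
4. m(p(p(0)), p(p(p(p(p(0))))), p(p(0)))  →  p(p(p(0)))   [R3 at ε]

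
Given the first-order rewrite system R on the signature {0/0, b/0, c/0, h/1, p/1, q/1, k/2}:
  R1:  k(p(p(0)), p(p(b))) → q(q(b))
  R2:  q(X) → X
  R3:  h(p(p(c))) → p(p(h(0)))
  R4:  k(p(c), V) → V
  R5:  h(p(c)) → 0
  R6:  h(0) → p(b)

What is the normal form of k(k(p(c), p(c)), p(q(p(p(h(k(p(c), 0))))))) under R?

p(p(p(p(b))))

1. k(k(p(c), p(c)), p(q(p(p(h(k(p(c), 0)))))))  →  k(p(c), p(q(p(p(h(k(p(c), 0)))))))   [R4 at 1]
2. k(p(c), p(q(p(p(h(k(p(c), 0)))))))  →  p(q(p(p(h(k(p(c), 0))))))   [R4 at ε]
3. p(q(p(p(h(k(p(c), 0))))))  →  p(p(p(h(k(p(c), 0)))))   [R2 at 1]
4. p(p(p(h(k(p(c), 0)))))  →  p(p(p(h(0))))   [R4 at 1.1.1.1]
5. p(p(p(h(0))))  →  p(p(p(p(b))))   [R6 at 1.1.1]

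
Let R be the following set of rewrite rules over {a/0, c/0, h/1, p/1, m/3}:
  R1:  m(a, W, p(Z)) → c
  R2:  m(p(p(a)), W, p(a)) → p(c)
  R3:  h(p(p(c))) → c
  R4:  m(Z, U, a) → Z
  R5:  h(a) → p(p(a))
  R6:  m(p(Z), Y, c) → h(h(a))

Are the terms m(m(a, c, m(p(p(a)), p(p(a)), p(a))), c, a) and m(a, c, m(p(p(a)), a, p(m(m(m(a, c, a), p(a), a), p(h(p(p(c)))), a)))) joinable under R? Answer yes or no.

yes — NF(t₁) = c, NF(t₂) = c

Reduce t₁ = m(m(a, c, m(p(p(a)), p(p(a)), p(a))), c, a):
1. m(m(a, c, m(p(p(a)), p(p(a)), p(a))), c, a)  →  m(a, c, m(p(p(a)), p(p(a)), p(a)))   [R4 at ε]
2. m(a, c, m(p(p(a)), p(p(a)), p(a)))  →  m(a, c, p(c))   [R2 at 3]
3. m(a, c, p(c))  →  c   [R1 at ε]

Reduce t₂ = m(a, c, m(p(p(a)), a, p(m(m(m(a, c, a), p(a), a), p(h(p(p(c)))), a)))):
1. m(a, c, m(p(p(a)), a, p(m(m(m(a, c, a), p(a), a), p(h(p(p(c)))), a))))  →  m(a, c, m(p(p(a)), a, p(m(m(a, c, a), p(a), a))))   [R4 at 3.3.1]
2. m(a, c, m(p(p(a)), a, p(m(m(a, c, a), p(a), a))))  →  m(a, c, m(p(p(a)), a, p(m(a, c, a))))   [R4 at 3.3.1]
3. m(a, c, m(p(p(a)), a, p(m(a, c, a))))  →  m(a, c, m(p(p(a)), a, p(a)))   [R4 at 3.3.1]
4. m(a, c, m(p(p(a)), a, p(a)))  →  m(a, c, p(c))   [R2 at 3]
5. m(a, c, p(c))  →  c   [R1 at ε]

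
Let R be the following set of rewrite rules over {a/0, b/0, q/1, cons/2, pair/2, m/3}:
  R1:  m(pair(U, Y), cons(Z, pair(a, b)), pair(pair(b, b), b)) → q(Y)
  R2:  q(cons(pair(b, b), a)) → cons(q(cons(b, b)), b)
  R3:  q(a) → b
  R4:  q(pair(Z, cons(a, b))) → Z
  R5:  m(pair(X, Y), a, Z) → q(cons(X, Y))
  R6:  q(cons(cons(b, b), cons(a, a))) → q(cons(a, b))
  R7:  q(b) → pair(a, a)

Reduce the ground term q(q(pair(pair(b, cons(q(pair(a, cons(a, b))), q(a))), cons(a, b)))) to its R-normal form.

b

1. q(q(pair(pair(b, cons(q(pair(a, cons(a, b))), q(a))), cons(a, b))))  →  q(pair(b, cons(q(pair(a, cons(a, b))), q(a))))   [R4 at 1]
2. q(pair(b, cons(q(pair(a, cons(a, b))), q(a))))  →  q(pair(b, cons(a, q(a))))   [R4 at 1.2.1]
3. q(pair(b, cons(a, q(a))))  →  q(pair(b, cons(a, b)))   [R3 at 1.2.2]
4. q(pair(b, cons(a, b)))  →  b   [R4 at ε]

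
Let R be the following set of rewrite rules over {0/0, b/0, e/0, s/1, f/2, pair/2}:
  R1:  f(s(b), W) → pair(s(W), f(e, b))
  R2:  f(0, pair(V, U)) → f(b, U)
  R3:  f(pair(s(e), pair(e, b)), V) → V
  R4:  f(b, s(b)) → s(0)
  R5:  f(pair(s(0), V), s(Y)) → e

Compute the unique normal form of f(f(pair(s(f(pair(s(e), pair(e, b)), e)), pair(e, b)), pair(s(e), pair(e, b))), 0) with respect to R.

0

1. f(f(pair(s(f(pair(s(e), pair(e, b)), e)), pair(e, b)), pair(s(e), pair(e, b))), 0)  →  f(f(pair(s(e), pair(e, b)), pair(s(e), pair(e, b))), 0)   [R3 at 1.1.1.1]
2. f(f(pair(s(e), pair(e, b)), pair(s(e), pair(e, b))), 0)  →  f(pair(s(e), pair(e, b)), 0)   [R3 at 1]
3. f(pair(s(e), pair(e, b)), 0)  →  0   [R3 at ε]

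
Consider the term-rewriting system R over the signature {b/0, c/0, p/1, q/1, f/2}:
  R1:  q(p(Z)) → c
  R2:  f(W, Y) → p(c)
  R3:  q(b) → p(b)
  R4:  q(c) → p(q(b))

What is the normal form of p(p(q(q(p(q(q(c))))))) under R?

p(p(p(p(b))))

1. p(p(q(q(p(q(q(c)))))))  →  p(p(q(c)))   [R1 at 1.1.1]
2. p(p(q(c)))  →  p(p(p(q(b))))   [R4 at 1.1]
3. p(p(p(q(b))))  →  p(p(p(p(b))))   [R3 at 1.1.1]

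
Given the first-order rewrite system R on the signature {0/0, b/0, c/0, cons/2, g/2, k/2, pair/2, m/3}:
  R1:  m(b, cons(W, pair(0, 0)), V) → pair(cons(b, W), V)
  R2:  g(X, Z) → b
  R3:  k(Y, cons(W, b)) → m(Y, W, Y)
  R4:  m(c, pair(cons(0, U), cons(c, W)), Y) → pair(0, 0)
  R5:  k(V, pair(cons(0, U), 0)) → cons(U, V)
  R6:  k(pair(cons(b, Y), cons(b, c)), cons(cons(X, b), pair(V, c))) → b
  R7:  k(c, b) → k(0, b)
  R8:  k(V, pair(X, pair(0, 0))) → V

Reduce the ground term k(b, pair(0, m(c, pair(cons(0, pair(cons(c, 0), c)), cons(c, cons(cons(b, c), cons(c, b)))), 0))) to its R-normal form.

b

1. k(b, pair(0, m(c, pair(cons(0, pair(cons(c, 0), c)), cons(c, cons(cons(b, c), cons(c, b)))), 0)))  →  k(b, pair(0, pair(0, 0)))   [R4 at 2.2]
2. k(b, pair(0, pair(0, 0)))  →  b   [R8 at ε]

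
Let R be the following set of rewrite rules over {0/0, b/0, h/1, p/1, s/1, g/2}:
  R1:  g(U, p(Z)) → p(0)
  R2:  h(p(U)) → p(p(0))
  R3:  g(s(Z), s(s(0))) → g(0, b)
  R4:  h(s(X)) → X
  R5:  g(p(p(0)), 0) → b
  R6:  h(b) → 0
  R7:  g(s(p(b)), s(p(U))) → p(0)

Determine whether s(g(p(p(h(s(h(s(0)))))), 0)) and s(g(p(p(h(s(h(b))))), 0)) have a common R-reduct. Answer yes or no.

Reduce t₁ = s(g(p(p(h(s(h(s(0)))))), 0)):
1. s(g(p(p(h(s(h(s(0)))))), 0))  →  s(g(p(p(h(s(0)))), 0))   [R4 at 1.1.1.1]
2. s(g(p(p(h(s(0)))), 0))  →  s(g(p(p(0)), 0))   [R4 at 1.1.1.1]
3. s(g(p(p(0)), 0))  →  s(b)   [R5 at 1]

Reduce t₂ = s(g(p(p(h(s(h(b))))), 0)):
1. s(g(p(p(h(s(h(b))))), 0))  →  s(g(p(p(h(b))), 0))   [R4 at 1.1.1.1]
2. s(g(p(p(h(b))), 0))  →  s(g(p(p(0)), 0))   [R6 at 1.1.1.1]
3. s(g(p(p(0)), 0))  →  s(b)   [R5 at 1]

yes — NF(t₁) = s(b), NF(t₂) = s(b)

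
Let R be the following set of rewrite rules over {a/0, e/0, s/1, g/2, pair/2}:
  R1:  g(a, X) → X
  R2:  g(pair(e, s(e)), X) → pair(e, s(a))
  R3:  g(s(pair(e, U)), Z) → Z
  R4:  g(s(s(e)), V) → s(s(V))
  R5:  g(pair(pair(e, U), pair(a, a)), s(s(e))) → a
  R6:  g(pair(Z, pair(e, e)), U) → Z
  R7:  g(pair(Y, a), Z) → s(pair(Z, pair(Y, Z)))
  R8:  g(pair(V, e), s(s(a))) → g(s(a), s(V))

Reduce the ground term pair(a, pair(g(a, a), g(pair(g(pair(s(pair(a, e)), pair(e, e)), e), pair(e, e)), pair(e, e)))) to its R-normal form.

1. pair(a, pair(g(a, a), g(pair(g(pair(s(pair(a, e)), pair(e, e)), e), pair(e, e)), pair(e, e))))  →  pair(a, pair(a, g(pair(g(pair(s(pair(a, e)), pair(e, e)), e), pair(e, e)), pair(e, e))))   [R1 at 2.1]
2. pair(a, pair(a, g(pair(g(pair(s(pair(a, e)), pair(e, e)), e), pair(e, e)), pair(e, e))))  →  pair(a, pair(a, g(pair(s(pair(a, e)), pair(e, e)), e)))   [R6 at 2.2]
3. pair(a, pair(a, g(pair(s(pair(a, e)), pair(e, e)), e)))  →  pair(a, pair(a, s(pair(a, e))))   [R6 at 2.2]

pair(a, pair(a, s(pair(a, e))))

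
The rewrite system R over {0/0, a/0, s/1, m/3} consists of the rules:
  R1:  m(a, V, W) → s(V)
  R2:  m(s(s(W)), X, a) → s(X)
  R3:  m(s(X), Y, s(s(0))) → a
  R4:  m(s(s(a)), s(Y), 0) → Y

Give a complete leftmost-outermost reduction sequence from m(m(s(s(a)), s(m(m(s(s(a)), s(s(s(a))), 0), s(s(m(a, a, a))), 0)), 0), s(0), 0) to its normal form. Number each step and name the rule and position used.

1. m(m(s(s(a)), s(m(m(s(s(a)), s(s(s(a))), 0), s(s(m(a, a, a))), 0)), 0), s(0), 0)  →  m(m(m(s(s(a)), s(s(s(a))), 0), s(s(m(a, a, a))), 0), s(0), 0)   [R4 at 1]
2. m(m(m(s(s(a)), s(s(s(a))), 0), s(s(m(a, a, a))), 0), s(0), 0)  →  m(m(s(s(a)), s(s(m(a, a, a))), 0), s(0), 0)   [R4 at 1.1]
3. m(m(s(s(a)), s(s(m(a, a, a))), 0), s(0), 0)  →  m(s(m(a, a, a)), s(0), 0)   [R4 at 1]
4. m(s(m(a, a, a)), s(0), 0)  →  m(s(s(a)), s(0), 0)   [R1 at 1.1]
5. m(s(s(a)), s(0), 0)  →  0   [R4 at ε]

0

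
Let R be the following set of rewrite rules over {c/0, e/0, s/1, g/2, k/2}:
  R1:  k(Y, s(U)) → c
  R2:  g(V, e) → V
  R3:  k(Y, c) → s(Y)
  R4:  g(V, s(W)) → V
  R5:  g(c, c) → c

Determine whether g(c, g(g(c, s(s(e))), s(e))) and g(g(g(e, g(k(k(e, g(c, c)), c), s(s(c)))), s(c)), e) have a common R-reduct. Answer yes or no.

Reduce t₁ = g(c, g(g(c, s(s(e))), s(e))):
1. g(c, g(g(c, s(s(e))), s(e)))  →  g(c, g(c, s(s(e))))   [R4 at 2]
2. g(c, g(c, s(s(e))))  →  g(c, c)   [R4 at 2]
3. g(c, c)  →  c   [R5 at ε]

Reduce t₂ = g(g(g(e, g(k(k(e, g(c, c)), c), s(s(c)))), s(c)), e):
1. g(g(g(e, g(k(k(e, g(c, c)), c), s(s(c)))), s(c)), e)  →  g(g(e, g(k(k(e, g(c, c)), c), s(s(c)))), s(c))   [R2 at ε]
2. g(g(e, g(k(k(e, g(c, c)), c), s(s(c)))), s(c))  →  g(e, g(k(k(e, g(c, c)), c), s(s(c))))   [R4 at ε]
3. g(e, g(k(k(e, g(c, c)), c), s(s(c))))  →  g(e, k(k(e, g(c, c)), c))   [R4 at 2]
4. g(e, k(k(e, g(c, c)), c))  →  g(e, s(k(e, g(c, c))))   [R3 at 2]
5. g(e, s(k(e, g(c, c))))  →  e   [R4 at ε]

no — NF(t₁) = c, NF(t₂) = e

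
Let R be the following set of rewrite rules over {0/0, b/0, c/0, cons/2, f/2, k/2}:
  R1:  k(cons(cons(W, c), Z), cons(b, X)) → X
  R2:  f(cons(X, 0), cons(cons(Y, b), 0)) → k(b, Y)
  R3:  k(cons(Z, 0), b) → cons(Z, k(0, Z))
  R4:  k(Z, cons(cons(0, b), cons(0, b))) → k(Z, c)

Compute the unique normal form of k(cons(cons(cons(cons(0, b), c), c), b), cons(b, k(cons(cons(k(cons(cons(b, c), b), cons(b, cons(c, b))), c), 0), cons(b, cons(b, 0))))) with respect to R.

cons(b, 0)

1. k(cons(cons(cons(cons(0, b), c), c), b), cons(b, k(cons(cons(k(cons(cons(b, c), b), cons(b, cons(c, b))), c), 0), cons(b, cons(b, 0)))))  →  k(cons(cons(k(cons(cons(b, c), b), cons(b, cons(c, b))), c), 0), cons(b, cons(b, 0)))   [R1 at ε]
2. k(cons(cons(k(cons(cons(b, c), b), cons(b, cons(c, b))), c), 0), cons(b, cons(b, 0)))  →  cons(b, 0)   [R1 at ε]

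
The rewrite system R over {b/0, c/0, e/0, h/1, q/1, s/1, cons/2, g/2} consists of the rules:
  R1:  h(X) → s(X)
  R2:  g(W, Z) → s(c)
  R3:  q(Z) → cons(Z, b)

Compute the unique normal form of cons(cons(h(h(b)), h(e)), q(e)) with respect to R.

cons(cons(s(s(b)), s(e)), cons(e, b))

1. cons(cons(h(h(b)), h(e)), q(e))  →  cons(cons(s(h(b)), h(e)), q(e))   [R1 at 1.1]
2. cons(cons(s(h(b)), h(e)), q(e))  →  cons(cons(s(s(b)), h(e)), q(e))   [R1 at 1.1.1]
3. cons(cons(s(s(b)), h(e)), q(e))  →  cons(cons(s(s(b)), s(e)), q(e))   [R1 at 1.2]
4. cons(cons(s(s(b)), s(e)), q(e))  →  cons(cons(s(s(b)), s(e)), cons(e, b))   [R3 at 2]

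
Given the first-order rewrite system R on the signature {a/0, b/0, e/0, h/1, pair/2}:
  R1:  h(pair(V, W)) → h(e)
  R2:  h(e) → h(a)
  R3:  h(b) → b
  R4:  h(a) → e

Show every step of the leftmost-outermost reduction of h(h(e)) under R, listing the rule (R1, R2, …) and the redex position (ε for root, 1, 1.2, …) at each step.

1. h(h(e))  →  h(h(a))   [R2 at 1]
2. h(h(a))  →  h(e)   [R4 at 1]
3. h(e)  →  h(a)   [R2 at ε]
4. h(a)  →  e   [R4 at ε]

e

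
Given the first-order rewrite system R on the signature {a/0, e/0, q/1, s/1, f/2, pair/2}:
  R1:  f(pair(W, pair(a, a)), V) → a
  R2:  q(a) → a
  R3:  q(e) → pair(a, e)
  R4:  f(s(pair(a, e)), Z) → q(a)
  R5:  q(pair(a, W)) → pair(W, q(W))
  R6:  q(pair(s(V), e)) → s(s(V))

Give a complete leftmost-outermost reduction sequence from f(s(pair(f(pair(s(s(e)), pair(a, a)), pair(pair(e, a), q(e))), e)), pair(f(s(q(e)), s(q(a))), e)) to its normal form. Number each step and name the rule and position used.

1. f(s(pair(f(pair(s(s(e)), pair(a, a)), pair(pair(e, a), q(e))), e)), pair(f(s(q(e)), s(q(a))), e))  →  f(s(pair(a, e)), pair(f(s(q(e)), s(q(a))), e))   [R1 at 1.1.1]
2. f(s(pair(a, e)), pair(f(s(q(e)), s(q(a))), e))  →  q(a)   [R4 at ε]
3. q(a)  →  a   [R2 at ε]

a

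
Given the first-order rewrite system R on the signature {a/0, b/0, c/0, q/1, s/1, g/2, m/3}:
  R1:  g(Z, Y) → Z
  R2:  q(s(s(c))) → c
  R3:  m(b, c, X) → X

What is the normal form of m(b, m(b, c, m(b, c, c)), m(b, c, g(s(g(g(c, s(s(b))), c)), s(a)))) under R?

1. m(b, m(b, c, m(b, c, c)), m(b, c, g(s(g(g(c, s(s(b))), c)), s(a))))  →  m(b, m(b, c, c), m(b, c, g(s(g(g(c, s(s(b))), c)), s(a))))   [R3 at 2]
2. m(b, m(b, c, c), m(b, c, g(s(g(g(c, s(s(b))), c)), s(a))))  →  m(b, c, m(b, c, g(s(g(g(c, s(s(b))), c)), s(a))))   [R3 at 2]
3. m(b, c, m(b, c, g(s(g(g(c, s(s(b))), c)), s(a))))  →  m(b, c, g(s(g(g(c, s(s(b))), c)), s(a)))   [R3 at ε]
4. m(b, c, g(s(g(g(c, s(s(b))), c)), s(a)))  →  g(s(g(g(c, s(s(b))), c)), s(a))   [R3 at ε]
5. g(s(g(g(c, s(s(b))), c)), s(a))  →  s(g(g(c, s(s(b))), c))   [R1 at ε]
6. s(g(g(c, s(s(b))), c))  →  s(g(c, s(s(b))))   [R1 at 1]
7. s(g(c, s(s(b))))  →  s(c)   [R1 at 1]

s(c)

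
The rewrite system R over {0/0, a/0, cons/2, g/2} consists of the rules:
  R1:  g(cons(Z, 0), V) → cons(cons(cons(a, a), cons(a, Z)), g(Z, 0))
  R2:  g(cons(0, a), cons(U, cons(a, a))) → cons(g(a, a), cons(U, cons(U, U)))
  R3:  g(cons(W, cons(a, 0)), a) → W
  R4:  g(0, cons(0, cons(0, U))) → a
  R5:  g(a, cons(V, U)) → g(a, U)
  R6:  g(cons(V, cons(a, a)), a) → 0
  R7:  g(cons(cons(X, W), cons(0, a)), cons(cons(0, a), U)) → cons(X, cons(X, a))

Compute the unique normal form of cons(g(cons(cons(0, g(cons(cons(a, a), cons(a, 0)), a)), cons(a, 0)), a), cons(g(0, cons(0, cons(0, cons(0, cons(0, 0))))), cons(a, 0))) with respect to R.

cons(cons(0, cons(a, a)), cons(a, cons(a, 0)))

1. cons(g(cons(cons(0, g(cons(cons(a, a), cons(a, 0)), a)), cons(a, 0)), a), cons(g(0, cons(0, cons(0, cons(0, cons(0, 0))))), cons(a, 0)))  →  cons(cons(0, g(cons(cons(a, a), cons(a, 0)), a)), cons(g(0, cons(0, cons(0, cons(0, cons(0, 0))))), cons(a, 0)))   [R3 at 1]
2. cons(cons(0, g(cons(cons(a, a), cons(a, 0)), a)), cons(g(0, cons(0, cons(0, cons(0, cons(0, 0))))), cons(a, 0)))  →  cons(cons(0, cons(a, a)), cons(g(0, cons(0, cons(0, cons(0, cons(0, 0))))), cons(a, 0)))   [R3 at 1.2]
3. cons(cons(0, cons(a, a)), cons(g(0, cons(0, cons(0, cons(0, cons(0, 0))))), cons(a, 0)))  →  cons(cons(0, cons(a, a)), cons(a, cons(a, 0)))   [R4 at 2.1]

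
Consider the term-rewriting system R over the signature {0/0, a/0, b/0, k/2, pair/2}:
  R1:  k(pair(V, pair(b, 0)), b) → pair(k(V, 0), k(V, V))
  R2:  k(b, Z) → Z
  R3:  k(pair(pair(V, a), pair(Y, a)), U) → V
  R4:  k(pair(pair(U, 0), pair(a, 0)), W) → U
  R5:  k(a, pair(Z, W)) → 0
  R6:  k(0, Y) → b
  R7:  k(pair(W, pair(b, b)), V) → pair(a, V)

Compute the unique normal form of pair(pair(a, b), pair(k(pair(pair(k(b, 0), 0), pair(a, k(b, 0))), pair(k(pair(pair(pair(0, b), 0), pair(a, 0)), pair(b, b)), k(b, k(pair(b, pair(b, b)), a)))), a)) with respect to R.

pair(pair(a, b), pair(0, a))

1. pair(pair(a, b), pair(k(pair(pair(k(b, 0), 0), pair(a, k(b, 0))), pair(k(pair(pair(pair(0, b), 0), pair(a, 0)), pair(b, b)), k(b, k(pair(b, pair(b, b)), a)))), a))  →  pair(pair(a, b), pair(k(pair(pair(0, 0), pair(a, k(b, 0))), pair(k(pair(pair(pair(0, b), 0), pair(a, 0)), pair(b, b)), k(b, k(pair(b, pair(b, b)), a)))), a))   [R2 at 2.1.1.1.1]
2. pair(pair(a, b), pair(k(pair(pair(0, 0), pair(a, k(b, 0))), pair(k(pair(pair(pair(0, b), 0), pair(a, 0)), pair(b, b)), k(b, k(pair(b, pair(b, b)), a)))), a))  →  pair(pair(a, b), pair(k(pair(pair(0, 0), pair(a, 0)), pair(k(pair(pair(pair(0, b), 0), pair(a, 0)), pair(b, b)), k(b, k(pair(b, pair(b, b)), a)))), a))   [R2 at 2.1.1.2.2]
3. pair(pair(a, b), pair(k(pair(pair(0, 0), pair(a, 0)), pair(k(pair(pair(pair(0, b), 0), pair(a, 0)), pair(b, b)), k(b, k(pair(b, pair(b, b)), a)))), a))  →  pair(pair(a, b), pair(0, a))   [R4 at 2.1]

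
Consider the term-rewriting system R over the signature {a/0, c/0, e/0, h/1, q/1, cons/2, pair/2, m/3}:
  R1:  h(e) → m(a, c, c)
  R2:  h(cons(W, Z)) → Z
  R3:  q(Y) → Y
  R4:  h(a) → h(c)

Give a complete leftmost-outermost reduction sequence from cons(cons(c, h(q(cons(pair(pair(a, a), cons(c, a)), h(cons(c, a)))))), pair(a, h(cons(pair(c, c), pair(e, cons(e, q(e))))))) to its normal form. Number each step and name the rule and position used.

1. cons(cons(c, h(q(cons(pair(pair(a, a), cons(c, a)), h(cons(c, a)))))), pair(a, h(cons(pair(c, c), pair(e, cons(e, q(e)))))))  →  cons(cons(c, h(cons(pair(pair(a, a), cons(c, a)), h(cons(c, a))))), pair(a, h(cons(pair(c, c), pair(e, cons(e, q(e)))))))   [R3 at 1.2.1]
2. cons(cons(c, h(cons(pair(pair(a, a), cons(c, a)), h(cons(c, a))))), pair(a, h(cons(pair(c, c), pair(e, cons(e, q(e)))))))  →  cons(cons(c, h(cons(c, a))), pair(a, h(cons(pair(c, c), pair(e, cons(e, q(e)))))))   [R2 at 1.2]
3. cons(cons(c, h(cons(c, a))), pair(a, h(cons(pair(c, c), pair(e, cons(e, q(e)))))))  →  cons(cons(c, a), pair(a, h(cons(pair(c, c), pair(e, cons(e, q(e)))))))   [R2 at 1.2]
4. cons(cons(c, a), pair(a, h(cons(pair(c, c), pair(e, cons(e, q(e)))))))  →  cons(cons(c, a), pair(a, pair(e, cons(e, q(e)))))   [R2 at 2.2]
5. cons(cons(c, a), pair(a, pair(e, cons(e, q(e)))))  →  cons(cons(c, a), pair(a, pair(e, cons(e, e))))   [R3 at 2.2.2.2]

cons(cons(c, a), pair(a, pair(e, cons(e, e))))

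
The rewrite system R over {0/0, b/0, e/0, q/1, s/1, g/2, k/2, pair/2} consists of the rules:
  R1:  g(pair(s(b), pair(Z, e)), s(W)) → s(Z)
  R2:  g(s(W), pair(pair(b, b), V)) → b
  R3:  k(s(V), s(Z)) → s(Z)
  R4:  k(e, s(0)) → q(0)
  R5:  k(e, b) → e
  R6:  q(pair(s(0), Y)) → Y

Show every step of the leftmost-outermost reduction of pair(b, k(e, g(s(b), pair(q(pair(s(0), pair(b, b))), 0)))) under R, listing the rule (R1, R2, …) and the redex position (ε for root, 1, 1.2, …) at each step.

1. pair(b, k(e, g(s(b), pair(q(pair(s(0), pair(b, b))), 0))))  →  pair(b, k(e, g(s(b), pair(pair(b, b), 0))))   [R6 at 2.2.2.1]
2. pair(b, k(e, g(s(b), pair(pair(b, b), 0))))  →  pair(b, k(e, b))   [R2 at 2.2]
3. pair(b, k(e, b))  →  pair(b, e)   [R5 at 2]

pair(b, e)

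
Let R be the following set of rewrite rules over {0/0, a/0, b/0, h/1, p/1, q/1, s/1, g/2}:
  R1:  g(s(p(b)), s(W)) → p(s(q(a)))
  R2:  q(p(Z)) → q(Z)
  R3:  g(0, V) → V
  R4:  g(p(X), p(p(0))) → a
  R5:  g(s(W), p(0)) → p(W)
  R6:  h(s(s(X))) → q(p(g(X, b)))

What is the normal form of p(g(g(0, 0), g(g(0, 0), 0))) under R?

1. p(g(g(0, 0), g(g(0, 0), 0)))  →  p(g(0, g(g(0, 0), 0)))   [R3 at 1.1]
2. p(g(0, g(g(0, 0), 0)))  →  p(g(g(0, 0), 0))   [R3 at 1]
3. p(g(g(0, 0), 0))  →  p(g(0, 0))   [R3 at 1.1]
4. p(g(0, 0))  →  p(0)   [R3 at 1]

p(0)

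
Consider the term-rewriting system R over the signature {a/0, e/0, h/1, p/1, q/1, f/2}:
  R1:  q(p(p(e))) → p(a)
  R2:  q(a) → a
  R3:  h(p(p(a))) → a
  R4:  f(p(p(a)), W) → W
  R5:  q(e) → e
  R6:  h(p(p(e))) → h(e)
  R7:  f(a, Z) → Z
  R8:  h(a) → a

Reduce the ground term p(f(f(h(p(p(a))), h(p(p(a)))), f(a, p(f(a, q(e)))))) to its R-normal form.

1. p(f(f(h(p(p(a))), h(p(p(a)))), f(a, p(f(a, q(e))))))  →  p(f(f(a, h(p(p(a)))), f(a, p(f(a, q(e))))))   [R3 at 1.1.1]
2. p(f(f(a, h(p(p(a)))), f(a, p(f(a, q(e))))))  →  p(f(h(p(p(a))), f(a, p(f(a, q(e))))))   [R7 at 1.1]
3. p(f(h(p(p(a))), f(a, p(f(a, q(e))))))  →  p(f(a, f(a, p(f(a, q(e))))))   [R3 at 1.1]
4. p(f(a, f(a, p(f(a, q(e))))))  →  p(f(a, p(f(a, q(e)))))   [R7 at 1]
5. p(f(a, p(f(a, q(e)))))  →  p(p(f(a, q(e))))   [R7 at 1]
6. p(p(f(a, q(e))))  →  p(p(q(e)))   [R7 at 1.1]
7. p(p(q(e)))  →  p(p(e))   [R5 at 1.1]

p(p(e))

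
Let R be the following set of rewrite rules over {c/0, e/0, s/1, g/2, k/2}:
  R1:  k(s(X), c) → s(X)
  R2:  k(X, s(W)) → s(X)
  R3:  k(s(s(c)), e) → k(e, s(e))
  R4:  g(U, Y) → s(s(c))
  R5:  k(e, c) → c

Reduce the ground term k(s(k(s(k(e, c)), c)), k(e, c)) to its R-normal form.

1. k(s(k(s(k(e, c)), c)), k(e, c))  →  k(s(s(k(e, c))), k(e, c))   [R1 at 1.1]
2. k(s(s(k(e, c))), k(e, c))  →  k(s(s(c)), k(e, c))   [R5 at 1.1.1]
3. k(s(s(c)), k(e, c))  →  k(s(s(c)), c)   [R5 at 2]
4. k(s(s(c)), c)  →  s(s(c))   [R1 at ε]

s(s(c))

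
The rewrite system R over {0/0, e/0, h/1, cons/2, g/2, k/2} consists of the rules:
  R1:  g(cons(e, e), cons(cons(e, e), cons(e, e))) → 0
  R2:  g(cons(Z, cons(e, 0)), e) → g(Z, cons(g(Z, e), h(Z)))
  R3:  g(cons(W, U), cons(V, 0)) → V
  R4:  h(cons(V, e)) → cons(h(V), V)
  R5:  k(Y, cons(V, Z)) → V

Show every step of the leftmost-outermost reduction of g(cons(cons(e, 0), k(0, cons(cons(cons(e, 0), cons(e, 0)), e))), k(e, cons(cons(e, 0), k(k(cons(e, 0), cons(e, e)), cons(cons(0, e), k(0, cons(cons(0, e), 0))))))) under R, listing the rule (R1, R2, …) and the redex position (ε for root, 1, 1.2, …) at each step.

e

1. g(cons(cons(e, 0), k(0, cons(cons(cons(e, 0), cons(e, 0)), e))), k(e, cons(cons(e, 0), k(k(cons(e, 0), cons(e, e)), cons(cons(0, e), k(0, cons(cons(0, e), 0)))))))  →  g(cons(cons(e, 0), cons(cons(e, 0), cons(e, 0))), k(e, cons(cons(e, 0), k(k(cons(e, 0), cons(e, e)), cons(cons(0, e), k(0, cons(cons(0, e), 0)))))))   [R5 at 1.2]
2. g(cons(cons(e, 0), cons(cons(e, 0), cons(e, 0))), k(e, cons(cons(e, 0), k(k(cons(e, 0), cons(e, e)), cons(cons(0, e), k(0, cons(cons(0, e), 0)))))))  →  g(cons(cons(e, 0), cons(cons(e, 0), cons(e, 0))), cons(e, 0))   [R5 at 2]
3. g(cons(cons(e, 0), cons(cons(e, 0), cons(e, 0))), cons(e, 0))  →  e   [R3 at ε]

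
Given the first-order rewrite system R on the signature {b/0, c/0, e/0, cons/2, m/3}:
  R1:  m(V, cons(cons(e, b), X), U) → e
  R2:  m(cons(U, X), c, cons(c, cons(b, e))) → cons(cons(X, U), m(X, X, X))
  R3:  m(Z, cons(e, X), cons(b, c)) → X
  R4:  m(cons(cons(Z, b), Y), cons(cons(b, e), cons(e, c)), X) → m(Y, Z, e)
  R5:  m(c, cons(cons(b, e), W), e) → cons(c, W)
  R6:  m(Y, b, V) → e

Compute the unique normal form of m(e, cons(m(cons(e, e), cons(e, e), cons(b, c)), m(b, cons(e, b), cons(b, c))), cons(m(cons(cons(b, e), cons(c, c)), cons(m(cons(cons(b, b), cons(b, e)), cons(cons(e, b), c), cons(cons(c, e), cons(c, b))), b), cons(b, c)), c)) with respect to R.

1. m(e, cons(m(cons(e, e), cons(e, e), cons(b, c)), m(b, cons(e, b), cons(b, c))), cons(m(cons(cons(b, e), cons(c, c)), cons(m(cons(cons(b, b), cons(b, e)), cons(cons(e, b), c), cons(cons(c, e), cons(c, b))), b), cons(b, c)), c))  →  m(e, cons(e, m(b, cons(e, b), cons(b, c))), cons(m(cons(cons(b, e), cons(c, c)), cons(m(cons(cons(b, b), cons(b, e)), cons(cons(e, b), c), cons(cons(c, e), cons(c, b))), b), cons(b, c)), c))   [R3 at 2.1]
2. m(e, cons(e, m(b, cons(e, b), cons(b, c))), cons(m(cons(cons(b, e), cons(c, c)), cons(m(cons(cons(b, b), cons(b, e)), cons(cons(e, b), c), cons(cons(c, e), cons(c, b))), b), cons(b, c)), c))  →  m(e, cons(e, b), cons(m(cons(cons(b, e), cons(c, c)), cons(m(cons(cons(b, b), cons(b, e)), cons(cons(e, b), c), cons(cons(c, e), cons(c, b))), b), cons(b, c)), c))   [R3 at 2.2]
3. m(e, cons(e, b), cons(m(cons(cons(b, e), cons(c, c)), cons(m(cons(cons(b, b), cons(b, e)), cons(cons(e, b), c), cons(cons(c, e), cons(c, b))), b), cons(b, c)), c))  →  m(e, cons(e, b), cons(m(cons(cons(b, e), cons(c, c)), cons(e, b), cons(b, c)), c))   [R1 at 3.1.2.1]
4. m(e, cons(e, b), cons(m(cons(cons(b, e), cons(c, c)), cons(e, b), cons(b, c)), c))  →  m(e, cons(e, b), cons(b, c))   [R3 at 3.1]
5. m(e, cons(e, b), cons(b, c))  →  b   [R3 at ε]

b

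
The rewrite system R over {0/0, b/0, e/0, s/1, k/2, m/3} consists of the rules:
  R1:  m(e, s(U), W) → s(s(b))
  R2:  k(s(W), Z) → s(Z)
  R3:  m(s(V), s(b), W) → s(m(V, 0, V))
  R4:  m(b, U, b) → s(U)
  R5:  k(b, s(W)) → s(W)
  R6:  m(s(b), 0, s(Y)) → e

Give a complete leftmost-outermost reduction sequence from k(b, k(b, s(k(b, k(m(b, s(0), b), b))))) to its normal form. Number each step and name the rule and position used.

1. k(b, k(b, s(k(b, k(m(b, s(0), b), b)))))  →  k(b, s(k(b, k(m(b, s(0), b), b))))   [R5 at 2]
2. k(b, s(k(b, k(m(b, s(0), b), b))))  →  s(k(b, k(m(b, s(0), b), b)))   [R5 at ε]
3. s(k(b, k(m(b, s(0), b), b)))  →  s(k(b, k(s(s(0)), b)))   [R4 at 1.2.1]
4. s(k(b, k(s(s(0)), b)))  →  s(k(b, s(b)))   [R2 at 1.2]
5. s(k(b, s(b)))  →  s(s(b))   [R5 at 1]

s(s(b))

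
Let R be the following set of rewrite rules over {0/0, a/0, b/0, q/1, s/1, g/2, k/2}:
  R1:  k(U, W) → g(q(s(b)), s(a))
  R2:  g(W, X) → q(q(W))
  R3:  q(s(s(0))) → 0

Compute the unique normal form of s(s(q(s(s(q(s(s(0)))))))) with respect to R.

1. s(s(q(s(s(q(s(s(0))))))))  →  s(s(q(s(s(0)))))   [R3 at 1.1.1.1.1]
2. s(s(q(s(s(0)))))  →  s(s(0))   [R3 at 1.1]

s(s(0))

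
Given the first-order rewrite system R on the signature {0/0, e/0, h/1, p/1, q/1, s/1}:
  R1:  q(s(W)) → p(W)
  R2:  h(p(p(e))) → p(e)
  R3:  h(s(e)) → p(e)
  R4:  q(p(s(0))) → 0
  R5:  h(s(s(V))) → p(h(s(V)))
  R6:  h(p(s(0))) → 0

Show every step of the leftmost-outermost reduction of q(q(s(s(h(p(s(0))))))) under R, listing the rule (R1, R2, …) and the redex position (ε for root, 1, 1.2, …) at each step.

1. q(q(s(s(h(p(s(0)))))))  →  q(p(s(h(p(s(0))))))   [R1 at 1]
2. q(p(s(h(p(s(0))))))  →  q(p(s(0)))   [R6 at 1.1.1]
3. q(p(s(0)))  →  0   [R4 at ε]

0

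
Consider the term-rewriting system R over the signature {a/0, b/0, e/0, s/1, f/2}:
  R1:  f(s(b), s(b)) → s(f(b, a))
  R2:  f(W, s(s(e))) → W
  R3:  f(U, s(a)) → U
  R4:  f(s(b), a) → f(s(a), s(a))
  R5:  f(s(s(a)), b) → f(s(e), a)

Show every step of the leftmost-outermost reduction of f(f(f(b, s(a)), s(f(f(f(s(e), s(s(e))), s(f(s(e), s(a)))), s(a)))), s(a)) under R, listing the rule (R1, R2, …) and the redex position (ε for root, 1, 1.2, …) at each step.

1. f(f(f(b, s(a)), s(f(f(f(s(e), s(s(e))), s(f(s(e), s(a)))), s(a)))), s(a))  →  f(f(b, s(a)), s(f(f(f(s(e), s(s(e))), s(f(s(e), s(a)))), s(a))))   [R3 at ε]
2. f(f(b, s(a)), s(f(f(f(s(e), s(s(e))), s(f(s(e), s(a)))), s(a))))  →  f(b, s(f(f(f(s(e), s(s(e))), s(f(s(e), s(a)))), s(a))))   [R3 at 1]
3. f(b, s(f(f(f(s(e), s(s(e))), s(f(s(e), s(a)))), s(a))))  →  f(b, s(f(f(s(e), s(s(e))), s(f(s(e), s(a))))))   [R3 at 2.1]
4. f(b, s(f(f(s(e), s(s(e))), s(f(s(e), s(a))))))  →  f(b, s(f(s(e), s(f(s(e), s(a))))))   [R2 at 2.1.1]
5. f(b, s(f(s(e), s(f(s(e), s(a))))))  →  f(b, s(f(s(e), s(s(e)))))   [R3 at 2.1.2.1]
6. f(b, s(f(s(e), s(s(e)))))  →  f(b, s(s(e)))   [R2 at 2.1]
7. f(b, s(s(e)))  →  b   [R2 at ε]

b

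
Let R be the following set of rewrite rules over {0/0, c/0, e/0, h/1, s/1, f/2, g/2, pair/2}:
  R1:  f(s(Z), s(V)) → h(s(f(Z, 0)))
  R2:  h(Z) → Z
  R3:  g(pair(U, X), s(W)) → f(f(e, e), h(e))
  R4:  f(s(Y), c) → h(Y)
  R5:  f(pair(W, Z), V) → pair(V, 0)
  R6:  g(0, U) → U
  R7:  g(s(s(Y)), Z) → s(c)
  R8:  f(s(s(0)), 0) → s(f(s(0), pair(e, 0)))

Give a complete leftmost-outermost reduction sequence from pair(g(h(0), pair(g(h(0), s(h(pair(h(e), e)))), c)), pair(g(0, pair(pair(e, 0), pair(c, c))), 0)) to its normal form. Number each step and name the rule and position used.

1. pair(g(h(0), pair(g(h(0), s(h(pair(h(e), e)))), c)), pair(g(0, pair(pair(e, 0), pair(c, c))), 0))  →  pair(g(0, pair(g(h(0), s(h(pair(h(e), e)))), c)), pair(g(0, pair(pair(e, 0), pair(c, c))), 0))   [R2 at 1.1]
2. pair(g(0, pair(g(h(0), s(h(pair(h(e), e)))), c)), pair(g(0, pair(pair(e, 0), pair(c, c))), 0))  →  pair(pair(g(h(0), s(h(pair(h(e), e)))), c), pair(g(0, pair(pair(e, 0), pair(c, c))), 0))   [R6 at 1]
3. pair(pair(g(h(0), s(h(pair(h(e), e)))), c), pair(g(0, pair(pair(e, 0), pair(c, c))), 0))  →  pair(pair(g(0, s(h(pair(h(e), e)))), c), pair(g(0, pair(pair(e, 0), pair(c, c))), 0))   [R2 at 1.1.1]
4. pair(pair(g(0, s(h(pair(h(e), e)))), c), pair(g(0, pair(pair(e, 0), pair(c, c))), 0))  →  pair(pair(s(h(pair(h(e), e))), c), pair(g(0, pair(pair(e, 0), pair(c, c))), 0))   [R6 at 1.1]
5. pair(pair(s(h(pair(h(e), e))), c), pair(g(0, pair(pair(e, 0), pair(c, c))), 0))  →  pair(pair(s(pair(h(e), e)), c), pair(g(0, pair(pair(e, 0), pair(c, c))), 0))   [R2 at 1.1.1]
6. pair(pair(s(pair(h(e), e)), c), pair(g(0, pair(pair(e, 0), pair(c, c))), 0))  →  pair(pair(s(pair(e, e)), c), pair(g(0, pair(pair(e, 0), pair(c, c))), 0))   [R2 at 1.1.1.1]
7. pair(pair(s(pair(e, e)), c), pair(g(0, pair(pair(e, 0), pair(c, c))), 0))  →  pair(pair(s(pair(e, e)), c), pair(pair(pair(e, 0), pair(c, c)), 0))   [R6 at 2.1]

pair(pair(s(pair(e, e)), c), pair(pair(pair(e, 0), pair(c, c)), 0))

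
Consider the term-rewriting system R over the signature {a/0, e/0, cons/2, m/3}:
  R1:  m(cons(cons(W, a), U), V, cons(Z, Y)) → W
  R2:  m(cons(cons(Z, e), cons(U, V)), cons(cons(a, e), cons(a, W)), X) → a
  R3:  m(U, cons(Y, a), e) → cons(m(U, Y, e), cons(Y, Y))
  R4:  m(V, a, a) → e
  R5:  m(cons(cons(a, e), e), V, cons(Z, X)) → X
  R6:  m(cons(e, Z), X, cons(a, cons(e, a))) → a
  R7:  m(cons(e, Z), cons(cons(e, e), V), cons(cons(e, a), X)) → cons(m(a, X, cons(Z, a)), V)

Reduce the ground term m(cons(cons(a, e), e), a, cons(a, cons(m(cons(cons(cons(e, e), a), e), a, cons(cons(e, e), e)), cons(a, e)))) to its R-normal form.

cons(cons(e, e), cons(a, e))

1. m(cons(cons(a, e), e), a, cons(a, cons(m(cons(cons(cons(e, e), a), e), a, cons(cons(e, e), e)), cons(a, e))))  →  cons(m(cons(cons(cons(e, e), a), e), a, cons(cons(e, e), e)), cons(a, e))   [R5 at ε]
2. cons(m(cons(cons(cons(e, e), a), e), a, cons(cons(e, e), e)), cons(a, e))  →  cons(cons(e, e), cons(a, e))   [R1 at 1]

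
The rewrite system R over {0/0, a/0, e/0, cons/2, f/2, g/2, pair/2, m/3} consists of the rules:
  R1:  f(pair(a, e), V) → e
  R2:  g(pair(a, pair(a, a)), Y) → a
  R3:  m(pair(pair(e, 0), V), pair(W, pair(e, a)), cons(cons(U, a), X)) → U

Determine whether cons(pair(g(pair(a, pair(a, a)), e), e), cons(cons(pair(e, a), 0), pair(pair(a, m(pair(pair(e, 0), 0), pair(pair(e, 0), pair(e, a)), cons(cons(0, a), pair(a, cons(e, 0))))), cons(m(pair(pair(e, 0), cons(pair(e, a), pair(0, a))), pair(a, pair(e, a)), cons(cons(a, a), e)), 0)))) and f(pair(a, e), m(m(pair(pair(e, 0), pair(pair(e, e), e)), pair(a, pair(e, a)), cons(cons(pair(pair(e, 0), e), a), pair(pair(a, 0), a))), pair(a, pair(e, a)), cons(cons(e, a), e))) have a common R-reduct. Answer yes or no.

Reduce t₁ = cons(pair(g(pair(a, pair(a, a)), e), e), cons(cons(pair(e, a), 0), pair(pair(a, m(pair(pair(e, 0), 0), pair(pair(e, 0), pair(e, a)), cons(cons(0, a), pair(a, cons(e, 0))))), cons(m(pair(pair(e, 0), cons(pair(e, a), pair(0, a))), pair(a, pair(e, a)), cons(cons(a, a), e)), 0)))):
1. cons(pair(g(pair(a, pair(a, a)), e), e), cons(cons(pair(e, a), 0), pair(pair(a, m(pair(pair(e, 0), 0), pair(pair(e, 0), pair(e, a)), cons(cons(0, a), pair(a, cons(e, 0))))), cons(m(pair(pair(e, 0), cons(pair(e, a), pair(0, a))), pair(a, pair(e, a)), cons(cons(a, a), e)), 0))))  →  cons(pair(a, e), cons(cons(pair(e, a), 0), pair(pair(a, m(pair(pair(e, 0), 0), pair(pair(e, 0), pair(e, a)), cons(cons(0, a), pair(a, cons(e, 0))))), cons(m(pair(pair(e, 0), cons(pair(e, a), pair(0, a))), pair(a, pair(e, a)), cons(cons(a, a), e)), 0))))   [R2 at 1.1]
2. cons(pair(a, e), cons(cons(pair(e, a), 0), pair(pair(a, m(pair(pair(e, 0), 0), pair(pair(e, 0), pair(e, a)), cons(cons(0, a), pair(a, cons(e, 0))))), cons(m(pair(pair(e, 0), cons(pair(e, a), pair(0, a))), pair(a, pair(e, a)), cons(cons(a, a), e)), 0))))  →  cons(pair(a, e), cons(cons(pair(e, a), 0), pair(pair(a, 0), cons(m(pair(pair(e, 0), cons(pair(e, a), pair(0, a))), pair(a, pair(e, a)), cons(cons(a, a), e)), 0))))   [R3 at 2.2.1.2]
3. cons(pair(a, e), cons(cons(pair(e, a), 0), pair(pair(a, 0), cons(m(pair(pair(e, 0), cons(pair(e, a), pair(0, a))), pair(a, pair(e, a)), cons(cons(a, a), e)), 0))))  →  cons(pair(a, e), cons(cons(pair(e, a), 0), pair(pair(a, 0), cons(a, 0))))   [R3 at 2.2.2.1]

Reduce t₂ = f(pair(a, e), m(m(pair(pair(e, 0), pair(pair(e, e), e)), pair(a, pair(e, a)), cons(cons(pair(pair(e, 0), e), a), pair(pair(a, 0), a))), pair(a, pair(e, a)), cons(cons(e, a), e))):
1. f(pair(a, e), m(m(pair(pair(e, 0), pair(pair(e, e), e)), pair(a, pair(e, a)), cons(cons(pair(pair(e, 0), e), a), pair(pair(a, 0), a))), pair(a, pair(e, a)), cons(cons(e, a), e)))  →  e   [R1 at ε]

no — NF(t₁) = cons(pair(a, e), cons(cons(pair(e, a), 0), pair(pair(a, 0), cons(a, 0)))), NF(t₂) = e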